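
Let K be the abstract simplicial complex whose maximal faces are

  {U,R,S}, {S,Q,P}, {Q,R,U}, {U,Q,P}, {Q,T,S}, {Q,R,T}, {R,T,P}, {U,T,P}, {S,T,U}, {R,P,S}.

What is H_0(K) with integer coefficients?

Take the total order P < Q < R < S < T < U on the vertex set. Then K (dimension 2) consists of the simplices:

  0-simplices (6): P, Q, R, S, T, U
  1-simplices (15): PQ, PR, PS, PT, PU, QR, QS, QT, QU, RS, RT, RU, ST, SU, TU
  2-simplices (10): PQS, PQU, PRS, PRT, PTU, QRT, QRU, QST, RSU, STU

giving chain groups C_0 ≅ Z^6, C_1 ≅ Z^15, C_2 ≅ Z^10.

Boundary ∂_1: C_1 → C_0 is given by ∂[p,q] = [q] − [p].
The 6×15 boundary matrix has rank 5 and Smith normal form diag(1,1,1,1,1).

∂_2: C_2 → C_1 acts by ∂[p,q,r] = [q,r] − [p,r] + [p,q]. For instance
  ∂QRT = RT − QT + QR,
  ∂PRT = RT − PT + PR.
This gives a 15×10 integer matrix of rank 10; reducing to Smith normal form yields diagonal entries (1,1,1,1,1,1,1,1,1,2).

From H_k ≅ ker(∂_k) / im(∂_{k+1}) we obtain:

  H_0: rank C_0 − rank ∂_1 = 6 − 5 = 1, and the invariant factors of ∂_1 are all 1, so H_0 ≅ Z.

(K is a triangulation of the real projective plane RP^2.)

H_0 ≅ Z.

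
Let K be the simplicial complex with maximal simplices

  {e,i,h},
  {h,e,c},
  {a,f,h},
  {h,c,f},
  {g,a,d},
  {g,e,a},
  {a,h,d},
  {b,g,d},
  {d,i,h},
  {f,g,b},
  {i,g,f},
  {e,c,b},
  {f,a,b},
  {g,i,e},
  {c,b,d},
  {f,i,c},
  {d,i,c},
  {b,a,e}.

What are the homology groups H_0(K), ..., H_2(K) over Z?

Fix the vertex order a < b < c < d < e < f < g < h < i and write every simplex with vertices in increasing order. Then dim K = 2 and the simplices of K are:

  0-simplices (9): a, b, c, d, e, f, g, h, i
  1-simplices (27): ab, ad, ae, af, ag, ah, bc, bd, be, bf, bg, cd, ce, cf, ch, ci, dg, dh, di, eg, eh, ei, fg, fh, fi, gi, hi
  2-simplices (18): abe, abf, adg, adh, aeg, afh, bcd, bce, bdg, bfg, cdi, ceh, cfh, cfi, dhi, egi, ehi, fgi

giving chain groups C_0 ≅ Z^9, C_1 ≅ Z^27, C_2 ≅ Z^18.

The boundary map ∂_1: C_1 → C_0 is given by ∂[p,q] = [q] − [p].
The resulting 9×27 matrix has rank 8, and its Smith normal form has invariant factors (1,1,1,1,1,1,1,1).

Boundary ∂_2: C_2 → C_1 maps a triangle to the signed sum of its edges. For instance
  ∂afh = fh − ah + af,
  ∂bdg = dg − bg + bd.
The 27×18 boundary matrix has rank 18 and Smith normal form diag(1,1,1,1,1,1,1,1,1,1,1,1,1,1,1,1,1,2).

Now H_k = ker ∂_k / im ∂_{k+1}, so:

  H_0: rank C_0 − rank ∂_1 = 9 − 8 = 1, and the invariant factors of ∂_1 are all 1, so H_0 ≅ Z.
  H_1: rank ker ∂_1 − rank ∂_2 = (27 − 8) − 18 = 1, and ∂_2 has invariant factor 2 > 1, so H_1 ≅ Z × Z/2.
  H_2: rank ker ∂_2 − rank ∂_3 = (18 − 18) − 0 = 0, and there is no ∂_3, so H_2 ≅ 0.

(K is a triangulation of the Klein bottle.)

H_0 = Z,  H_1 = Z × Z/2,  H_2 = 0.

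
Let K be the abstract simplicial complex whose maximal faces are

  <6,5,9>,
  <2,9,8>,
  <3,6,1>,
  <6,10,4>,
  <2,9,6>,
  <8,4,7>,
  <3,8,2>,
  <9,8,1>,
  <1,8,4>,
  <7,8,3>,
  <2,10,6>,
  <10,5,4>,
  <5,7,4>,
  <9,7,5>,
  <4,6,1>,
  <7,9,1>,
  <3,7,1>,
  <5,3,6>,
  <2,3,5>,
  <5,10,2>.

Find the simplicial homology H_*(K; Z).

Order the vertices as 1 < 2 < 3 < 4 < 5 < 6 < 7 < 8 < 9 < 10. Listing each simplex with vertices in this order, K has dimension 2 with simplices:

  0-simplices (10): [1], [2], [3], [4], [5], [6], [7], [8], [9], [10]
  1-simplices (30): (30 of them)
  2-simplices (20): (20 of them)

giving chain groups C_0 ≅ Z^10, C_1 ≅ Z^30, C_2 ≅ Z^20.

The boundary map ∂_1: C_1 → C_0 maps an edge to its endpoints' difference, ∂[p,q] = q − p.
As a 10×30 matrix over Z this has rank 9, with invariant factors (1,1,1,1,1,1,1,1,1).

∂_2: C_2 → C_1 sends each 2-simplex [p,q,r] to [q,r] − [p,r] + [p,q]. For instance
  ∂[1,4,8] = [4,8] − [1,8] + [1,4],
  ∂[3,5,6] = [5,6] − [3,6] + [3,5].
The resulting 30×20 matrix has rank 20, and its Smith normal form has invariant factors (1,1,1,1,1,1,1,1,1,1,1,1,1,1,1,1,1,1,1,2).

Computing H_k = (kernel of ∂_k) / (image of ∂_{k+1}):

  H_0: rank C_0 − rank ∂_1 = 10 − 9 = 1, and the invariant factors of ∂_1 are all 1, so H_0 = Z.
  H_1: rank ker ∂_1 − rank ∂_2 = (30 − 9) − 20 = 1, and ∂_2 has invariant factor 2 > 1, so H_1 = Z ⊕ Z/2.
  H_2: rank ker ∂_2 − rank ∂_3 = (20 − 20) − 0 = 0, and there is no ∂_3, so H_2 = 0.

(K is a triangulation of the Klein bottle.)

H_0 = Z,  H_1 = Z ⊕ Z/2,  H_2 = 0.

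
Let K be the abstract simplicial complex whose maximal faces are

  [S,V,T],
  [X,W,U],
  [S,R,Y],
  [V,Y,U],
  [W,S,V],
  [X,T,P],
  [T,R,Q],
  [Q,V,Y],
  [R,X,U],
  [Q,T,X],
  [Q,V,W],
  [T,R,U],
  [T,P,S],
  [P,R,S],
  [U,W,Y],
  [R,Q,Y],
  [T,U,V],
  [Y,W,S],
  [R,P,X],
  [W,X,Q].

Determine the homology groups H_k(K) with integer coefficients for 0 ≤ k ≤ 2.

H_0 = Z,  H_1 = Z ⊕ Z/2,  H_2 = 0.

Order the vertices as P < Q < R < S < T < U < V < W < X < Y. Listing each simplex with vertices in this order, K has dimension 2 with simplices:

  0-simplices (10): P, Q, R, S, T, U, V, W, X, Y
  1-simplices (30): PR, PS, PT, PX, QR, QT, QV, QW, QX, QY, RS, RT, RU, RX, RY, ST, SV, SW, SY, TU, TV, TX, UV, UW, UX, UY, VW, VY, WX, WY
  2-simplices (20): PRS, PRX, PST, PTX, QRT, QRY, QTX, QVW, QVY, QWX, RSY, RTU, RUX, STV, SVW, SWY, TUV, UVY, UWX, UWY

so the chain groups are C_0 ≅ Z^10, C_1 ≅ Z^30, C_2 ≅ Z^20.

Boundary ∂_1: C_1 → C_0 maps an edge to its endpoints' difference, ∂[p,q] = q − p. For instance
  ∂VW = W − V.
As a 10×30 matrix over Z this has rank 9, with invariant factors (1,1,1,1,1,1,1,1,1).

∂_2: C_2 → C_1 maps a triangle to the signed sum of its edges. For instance
  ∂QTX = TX − QX + QT,
  ∂UWX = WX − UX + UW.
This gives a 30×20 integer matrix of rank 20; reducing to Smith normal form yields diagonal entries (1,1,1,1,1,1,1,1,1,1,1,1,1,1,1,1,1,1,1,2).

Computing H_k = (kernel of ∂_k) / (image of ∂_{k+1}):

  H_0: rank C_0 − rank ∂_1 = 10 − 9 = 1, and the invariant factors of ∂_1 are all 1, so H_0 = Z.
  H_1: rank ker ∂_1 − rank ∂_2 = (30 − 9) − 20 = 1, and ∂_2 has invariant factor 2 > 1, so H_1 = Z ⊕ Z/2.
  H_2: rank ker ∂_2 − rank ∂_3 = (20 − 20) − 0 = 0, and there is no ∂_3, so H_2 = 0.

As a check, the Euler characteristic is 10 − 30 + 20 = 0, which agrees with 1 − 1 + 0 = 0.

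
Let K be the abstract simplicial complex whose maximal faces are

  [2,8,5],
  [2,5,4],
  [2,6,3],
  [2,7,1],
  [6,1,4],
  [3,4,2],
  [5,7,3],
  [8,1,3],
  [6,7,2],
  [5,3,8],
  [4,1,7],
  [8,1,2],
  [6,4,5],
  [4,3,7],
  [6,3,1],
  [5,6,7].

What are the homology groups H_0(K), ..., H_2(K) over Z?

H_0 = Z,  H_1 = Z^2,  H_2 = Z.

Order the vertices as 1 < 2 < 3 < 4 < 5 < 6 < 7 < 8. Listing each simplex with vertices in this order, K has dimension 2 with simplices:

  0-simplices (8): [1], [2], [3], [4], [5], [6], [7], [8]
  1-simplices (24): (24 of them)
  2-simplices (16): [1,2,7], [1,2,8], [1,3,6], [1,3,8], [1,4,6], [1,4,7], [2,3,4], [2,3,6], [2,4,5], [2,5,8], [2,6,7], [3,4,7], [3,5,7], [3,5,8], [4,5,6], [5,6,7]

giving chain groups C_0 ≅ Z^8, C_1 ≅ Z^24, C_2 ≅ Z^16.

The boundary map ∂_1: C_1 → C_0 maps an edge to its endpoints' difference, ∂[p,q] = q − p.
As a 8×24 matrix over Z this has rank 7, with invariant factors (1,1,1,1,1,1,1).

∂_2: C_2 → C_1 acts by ∂[p,q,r] = [q,r] − [p,r] + [p,q]. For instance
  ∂[3,5,8] = [5,8] − [3,8] + [3,5],
  ∂[1,3,6] = [3,6] − [1,6] + [1,3].
The 24×16 boundary matrix has rank 15 and Smith normal form diag(1,1,1,1,1,1,1,1,1,1,1,1,1,1,1).

From H_k ≅ ker(∂_k) / im(∂_{k+1}) we obtain:

  H_0: rank C_0 − rank ∂_1 = 8 − 7 = 1, and the invariant factors of ∂_1 are all 1, so H_0 = Z.
  H_1: rank ker ∂_1 − rank ∂_2 = (24 − 7) − 15 = 2, and the invariant factors of ∂_2 are all 1, so H_1 = Z^2.
  H_2: rank ker ∂_2 − rank ∂_3 = (16 − 15) − 0 = 1, and there is no ∂_3, so H_2 = Z.

(K is a triangulation of the torus T^2.)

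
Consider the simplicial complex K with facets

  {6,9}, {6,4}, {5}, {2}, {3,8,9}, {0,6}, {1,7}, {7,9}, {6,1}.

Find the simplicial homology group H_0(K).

H_0 = Z^3.

We work with the vertex ordering 0 < 1 < 2 < 3 < 4 < 5 < 6 < 7 < 8 < 9. The simplices of K, each written with vertices in increasing order, are:

  0-simplices (10): [0], [1], [2], [3], [4], [5], [6], [7], [8], [9]
  1-simplices (9): [0,6], [1,6], [1,7], [3,8], [3,9], [4,6], [6,9], [7,9], [8,9]
  2-simplices (1): [3,8,9]

Hence C_0 ≅ Z^10, C_1 ≅ Z^9, C_2 ≅ Z^1.

The boundary map ∂_1: C_1 → C_0 is given by ∂[p,q] = [q] − [p]. For instance
  ∂[4,6] = [6] − [4].
As a 10×9 matrix over Z this has rank 7, with invariant factors (1,1,1,1,1,1,1).

The boundary map ∂_2: C_2 → C_1 acts by ∂[p,q,r] = [q,r] − [p,r] + [p,q]. For instance
  ∂[3,8,9] = [8,9] − [3,9] + [3,8].
The 9×1 boundary matrix has rank 1 and Smith normal form diag(1).

From H_k ≅ ker(∂_k) / im(∂_{k+1}) we obtain:

  H_0: rank C_0 − rank ∂_1 = 10 − 7 = 3, and the invariant factors of ∂_1 are all 1, so H_0 = Z^3.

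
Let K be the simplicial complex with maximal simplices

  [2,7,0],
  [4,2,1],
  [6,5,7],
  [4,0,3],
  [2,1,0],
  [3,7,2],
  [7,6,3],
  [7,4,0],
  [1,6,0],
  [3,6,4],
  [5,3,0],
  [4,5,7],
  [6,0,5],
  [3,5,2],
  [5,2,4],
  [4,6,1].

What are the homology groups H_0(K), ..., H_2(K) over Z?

Take the total order 0 < 1 < 2 < 3 < 4 < 5 < 6 < 7 on the vertex set. Then K (dimension 2) consists of the simplices:

  0-simplices (8): [0], [1], [2], [3], [4], [5], [6], [7]
  1-simplices (24): (24 of them)
  2-simplices (16): [0,1,2], [0,1,6], [0,2,7], [0,3,4], [0,3,5], [0,4,7], [0,5,6], [1,2,4], [1,4,6], [2,3,5], [2,3,7], [2,4,5], [3,4,6], [3,6,7], [4,5,7], [5,6,7]

giving chain groups C_0 ≅ Z^8, C_1 ≅ Z^24, C_2 ≅ Z^16.

Boundary ∂_1: C_1 → C_0 sends each edge [p,q] (with p < q) to q − p. For instance
  ∂[5,7] = [7] − [5].
This gives a 8×24 integer matrix of rank 7; reducing to Smith normal form yields diagonal entries (1,1,1,1,1,1,1).

Boundary ∂_2: C_2 → C_1 maps a triangle to the signed sum of its edges. For instance
  ∂[2,3,5] = [3,5] − [2,5] + [2,3],
  ∂[1,4,6] = [4,6] − [1,6] + [1,4].
This gives a 24×16 integer matrix of rank 15; reducing to Smith normal form yields diagonal entries (1,1,1,1,1,1,1,1,1,1,1,1,1,1,1).

Computing H_k = (kernel of ∂_k) / (image of ∂_{k+1}):

  H_0: rank C_0 − rank ∂_1 = 8 − 7 = 1, and the invariant factors of ∂_1 are all 1, so H_0 = Z.
  H_1: rank ker ∂_1 − rank ∂_2 = (24 − 7) − 15 = 2, and the invariant factors of ∂_2 are all 1, so H_1 = Z^2.
  H_2: rank ker ∂_2 − rank ∂_3 = (16 − 15) − 0 = 1, and there is no ∂_3, so H_2 = Z.

H_0 = Z,  H_1 = Z^2,  H_2 = Z.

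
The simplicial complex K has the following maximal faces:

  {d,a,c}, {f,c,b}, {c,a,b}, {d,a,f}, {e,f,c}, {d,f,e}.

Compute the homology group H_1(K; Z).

H_1 = Z.

K has 6 vertices, 12 edges, 6 triangles.
rank ∂_1 = 5, rank ∂_2 = 6 ⇒ b_1 = 12 − 5 − 6 = 1; all invariant factors of ∂_2 are 1 so no torsion. So H_1 ≅ Z.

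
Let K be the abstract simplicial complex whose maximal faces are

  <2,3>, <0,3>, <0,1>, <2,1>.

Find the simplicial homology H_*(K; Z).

H_0 = Z,  H_1 = Z.

Take the total order 0 < 1 < 2 < 3 on the vertex set. Then K (dimension 1) consists of the simplices:

  0-simplices (4): [0], [1], [2], [3]
  1-simplices (4): [0,1], [0,3], [1,2], [2,3]

Hence C_0 ≅ Z^4, C_1 ≅ Z^4.

The boundary map ∂_1: C_1 → C_0 is given by ∂[p,q] = [q] − [p]. For instance
  ∂[1,2] = [2] − [1].
This gives a 4×4 integer matrix of rank 3; reducing to Smith normal form yields diagonal entries (1,1,1).

Reading off H_k = ker ∂_k / im ∂_{k+1}:

  H_0: rank C_0 − rank ∂_1 = 4 − 3 = 1, and the invariant factors of ∂_1 are all 1, so H_0 ≅ Z.
  H_1: rank ker ∂_1 − rank ∂_2 = (4 − 3) − 0 = 1, and there is no ∂_2, so H_1 ≅ Z.

As a check, the Euler characteristic is 4 − 4 = 0, which agrees with 1 − 1 = 0.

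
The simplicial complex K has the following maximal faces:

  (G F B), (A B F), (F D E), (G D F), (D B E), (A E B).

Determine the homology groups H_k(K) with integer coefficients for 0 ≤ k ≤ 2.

K has 6 vertices, 12 edges, 6 triangles.
rank ∂_0 = 0, rank ∂_1 = 5 ⇒ b_0 = 6 − 0 − 5 = 1; all invariant factors of ∂_1 are 1 so no torsion. So H_0 ≅ Z.
rank ∂_1 = 5, rank ∂_2 = 6 ⇒ b_1 = 12 − 5 − 6 = 1; all invariant factors of ∂_2 are 1 so no torsion. So H_1 ≅ Z.
rank ∂_2 = 6, rank ∂_3 = 0 ⇒ b_2 = 6 − 6 − 0 = 0. So H_2 ≅ 0.

H_0 ≅ Z,  H_1 ≅ Z,  H_2 = 0.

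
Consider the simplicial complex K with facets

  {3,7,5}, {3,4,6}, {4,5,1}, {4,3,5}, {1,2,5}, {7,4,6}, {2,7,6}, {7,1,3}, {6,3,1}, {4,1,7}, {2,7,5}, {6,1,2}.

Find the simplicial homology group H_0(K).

K has 7 vertices, 18 edges, 12 triangles.
rank ∂_0 = 0, rank ∂_1 = 6 ⇒ b_0 = 7 − 0 − 6 = 1; all invariant factors of ∂_1 are 1 so no torsion. So H_0 = Z.

H_0 = Z.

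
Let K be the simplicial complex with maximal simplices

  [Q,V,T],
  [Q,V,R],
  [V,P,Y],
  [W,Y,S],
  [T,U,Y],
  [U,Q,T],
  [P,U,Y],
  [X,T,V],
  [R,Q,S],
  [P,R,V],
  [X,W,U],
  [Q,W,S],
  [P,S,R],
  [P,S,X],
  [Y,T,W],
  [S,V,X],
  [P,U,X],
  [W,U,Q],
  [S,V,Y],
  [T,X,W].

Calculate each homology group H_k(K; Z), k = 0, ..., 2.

H_0 ≅ Z,  H_1 ≅ Z × Z/2,  H_2 = 0.

Fix the vertex order P < Q < R < S < T < U < V < W < X < Y and write every simplex with vertices in increasing order. Then dim K = 2 and the simplices of K are:

  0-simplices (10): P, Q, R, S, T, U, V, W, X, Y
  1-simplices (30): PR, PS, PU, PV, PX, PY, QR, QS, QT, QU, QV, QW, RS, RV, SV, SW, SX, SY, TU, TV, TW, TX, TY, UW, UX, UY, VX, VY, WX, WY
  2-simplices (20): PRS, PRV, PSX, PUX, PUY, PVY, QRS, QRV, QSW, QTU, QTV, QUW, SVX, SVY, SWY, TUY, TVX, TWX, TWY, UWX

giving chain groups C_0 ≅ Z^10, C_1 ≅ Z^30, C_2 ≅ Z^20.

The boundary map ∂_1: C_1 → C_0 is given by ∂[p,q] = [q] − [p].
The 10×30 boundary matrix has rank 9 and Smith normal form diag(1,1,1,1,1,1,1,1,1).

∂_2: C_2 → C_1 maps a triangle to the signed sum of its edges. For instance
  ∂QRV = RV − QV + QR,
  ∂TVX = VX − TX + TV.
The resulting 30×20 matrix has rank 20, and its Smith normal form has invariant factors (1,1,1,1,1,1,1,1,1,1,1,1,1,1,1,1,1,1,1,2).

From H_k ≅ ker(∂_k) / im(∂_{k+1}) we obtain:

  H_0: rank C_0 − rank ∂_1 = 10 − 9 = 1, and the invariant factors of ∂_1 are all 1, so H_0 ≅ Z.
  H_1: rank ker ∂_1 − rank ∂_2 = (30 − 9) − 20 = 1, and ∂_2 has invariant factor 2 > 1, so H_1 ≅ Z × Z/2.
  H_2: rank ker ∂_2 − rank ∂_3 = (20 − 20) − 0 = 0, and there is no ∂_3, so H_2 ≅ 0.

(K is a triangulation of the Klein bottle.)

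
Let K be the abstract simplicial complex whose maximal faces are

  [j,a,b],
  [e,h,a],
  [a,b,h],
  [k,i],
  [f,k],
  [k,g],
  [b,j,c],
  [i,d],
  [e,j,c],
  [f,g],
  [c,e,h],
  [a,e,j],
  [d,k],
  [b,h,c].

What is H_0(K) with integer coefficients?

Take the total order a < b < c < d < e < f < g < h < i < j < k on the vertex set. Then K (dimension 2) consists of the simplices:

  0-simplices (11): a, b, c, d, e, f, g, h, i, j, k
  1-simplices (18): ab, ae, ah, aj, bc, bh, bj, ce, ch, cj, di, dk, eh, ej, fg, fk, gk, ik
  2-simplices (8): abh, abj, aeh, aej, bch, bcj, ceh, cej

so the chain groups are C_0 ≅ Z^11, C_1 ≅ Z^18, C_2 ≅ Z^8.

∂_1: C_1 → C_0 sends each edge [p,q] (with p < q) to q − p.
The resulting 11×18 matrix has rank 9, and its Smith normal form has invariant factors (1,1,1,1,1,1,1,1,1).

∂_2: C_2 → C_1 acts by ∂[p,q,r] = [q,r] − [p,r] + [p,q]. For instance
  ∂cej = ej − cj + ce,
  ∂bch = ch − bh + bc.
The 18×8 boundary matrix has rank 7 and Smith normal form diag(1,1,1,1,1,1,1).

From H_k ≅ ker(∂_k) / im(∂_{k+1}) we obtain:

  H_0: rank C_0 − rank ∂_1 = 11 − 9 = 2, and the invariant factors of ∂_1 are all 1, so H_0 = Z^2.

(K is a triangulation of the disjoint union of a wedge of 2 circles and the 2-sphere S^2.)

H_0 ≅ Z^2.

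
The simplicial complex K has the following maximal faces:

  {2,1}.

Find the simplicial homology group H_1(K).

Take the total order 1 < 2 on the vertex set. Then K (dimension 1) consists of the simplices:

  0-simplices (2): [1], [2]
  1-simplices (1): [1,2]

Hence C_0 ≅ Z^2, C_1 ≅ Z^1.

Boundary ∂_1: C_1 → C_0 maps an edge to its endpoints' difference, ∂[p,q] = q − p.
The resulting 2×1 matrix has rank 1, and its Smith normal form has invariant factors (1).

From H_k ≅ ker(∂_k) / im(∂_{k+1}) we obtain:

  H_1: rank ker ∂_1 − rank ∂_2 = (1 − 1) − 0 = 0, and there is no ∂_2, so H_1 = 0.

H_1 ≅ 0.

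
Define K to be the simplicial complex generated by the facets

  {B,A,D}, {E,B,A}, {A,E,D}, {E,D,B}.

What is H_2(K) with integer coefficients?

Take the total order A < B < D < E on the vertex set. Then K (dimension 2) consists of the simplices:

  0-simplices (4): A, B, D, E
  1-simplices (6): AB, AD, AE, BD, BE, DE
  2-simplices (4): ABD, ABE, ADE, BDE

Hence C_0 ≅ Z^4, C_1 ≅ Z^6, C_2 ≅ Z^4.

The boundary map ∂_1: C_1 → C_0 is given by ∂[p,q] = [q] − [p]. For instance
  ∂AE = E − A.
As a 4×6 matrix over Z this has rank 3, with invariant factors (1,1,1).

Boundary ∂_2: C_2 → C_1 sends each 2-simplex [p,q,r] to [q,r] − [p,r] + [p,q]. For instance
  ∂BDE = DE − BE + BD,
  ∂ADE = DE − AE + AD.
This gives a 6×4 integer matrix of rank 3; reducing to Smith normal form yields diagonal entries (1,1,1).

Reading off H_k = ker ∂_k / im ∂_{k+1}:

  H_2: rank ker ∂_2 − rank ∂_3 = (4 − 3) − 0 = 1, and there is no ∂_3, so H_2 = Z.

H_2 ≅ Z.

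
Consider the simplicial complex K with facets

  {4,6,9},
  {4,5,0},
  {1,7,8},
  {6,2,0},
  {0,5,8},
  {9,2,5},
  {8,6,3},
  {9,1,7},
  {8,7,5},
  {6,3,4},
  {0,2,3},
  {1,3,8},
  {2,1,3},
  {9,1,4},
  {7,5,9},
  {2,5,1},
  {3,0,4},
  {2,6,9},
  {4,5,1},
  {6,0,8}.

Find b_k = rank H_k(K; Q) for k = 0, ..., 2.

b_0 = 1, b_1 = 1, b_2 = 0.

We work with the vertex ordering 0 < 1 < 2 < 3 < 4 < 5 < 6 < 7 < 8 < 9. The simplices of K, each written with vertices in increasing order, are:

  0-simplices (10): [0], [1], [2], [3], [4], [5], [6], [7], [8], [9]
  1-simplices (30): (30 of them)
  2-simplices (20): (20 of them)

so the chain groups are C_0 ≅ Z^10, C_1 ≅ Z^30, C_2 ≅ Z^20.

∂_1: C_1 → C_0 maps an edge to its endpoints' difference, ∂[p,q] = q − p. For instance
  ∂[5,7] = [7] − [5].
The resulting 10×30 matrix has rank 9, and its Smith normal form has invariant factors (1,1,1,1,1,1,1,1,1).

Boundary ∂_2: C_2 → C_1 acts by ∂[p,q,r] = [q,r] − [p,r] + [p,q]. For instance
  ∂[1,7,8] = [7,8] − [1,8] + [1,7],
  ∂[5,7,9] = [7,9] − [5,9] + [5,7].
As a 30×20 matrix over Z this has rank 20, with invariant factors (1,1,1,1,1,1,1,1,1,1,1,1,1,1,1,1,1,1,1,2).

Now H_k = ker ∂_k / im ∂_{k+1}, so:

  H_0: rank C_0 − rank ∂_1 = 10 − 9 = 1, and the invariant factors of ∂_1 are all 1, so H_0 = Z.
  H_1: rank ker ∂_1 − rank ∂_2 = (30 − 9) − 20 = 1, and ∂_2 has invariant factor 2 > 1, so H_1 = Z × Z/2.
  H_2: rank ker ∂_2 − rank ∂_3 = (20 − 20) − 0 = 0, and there is no ∂_3, so H_2 = 0.

Hence the Betti numbers are b_0 = 1, b_1 = 1, b_2 = 0.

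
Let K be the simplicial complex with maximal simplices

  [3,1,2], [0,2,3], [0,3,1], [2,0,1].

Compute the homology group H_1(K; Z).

Fix the vertex order 0 < 1 < 2 < 3 and write every simplex with vertices in increasing order. Then dim K = 2 and the simplices of K are:

  0-simplices (4): [0], [1], [2], [3]
  1-simplices (6): [0,1], [0,2], [0,3], [1,2], [1,3], [2,3]
  2-simplices (4): [0,1,2], [0,1,3], [0,2,3], [1,2,3]

so the chain groups are C_0 ≅ Z^4, C_1 ≅ Z^6, C_2 ≅ Z^4.

The boundary map ∂_1: C_1 → C_0 maps an edge to its endpoints' difference, ∂[p,q] = q − p. For instance
  ∂[1,2] = [2] − [1].
The 4×6 boundary matrix has rank 3 and Smith normal form diag(1,1,1).

The boundary map ∂_2: C_2 → C_1 acts by ∂[p,q,r] = [q,r] − [p,r] + [p,q]. For instance
  ∂[0,2,3] = [2,3] − [0,3] + [0,2],
  ∂[1,2,3] = [2,3] − [1,3] + [1,2].
The 6×4 boundary matrix has rank 3 and Smith normal form diag(1,1,1).

From H_k ≅ ker(∂_k) / im(∂_{k+1}) we obtain:

  H_1: rank ker ∂_1 − rank ∂_2 = (6 − 3) − 3 = 0, and the invariant factors of ∂_2 are all 1, so H_1 = 0.

H_1 ≅ 0.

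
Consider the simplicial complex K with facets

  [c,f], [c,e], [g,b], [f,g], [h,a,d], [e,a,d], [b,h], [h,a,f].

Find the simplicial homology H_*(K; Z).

H_0 ≅ Z,  H_1 ≅ Z^2,  H_2 = 0.

K has 8 vertices, 12 edges, 3 triangles.
rank ∂_0 = 0, rank ∂_1 = 7 ⇒ b_0 = 8 − 0 − 7 = 1; all invariant factors of ∂_1 are 1 so no torsion. So H_0 = Z.
rank ∂_1 = 7, rank ∂_2 = 3 ⇒ b_1 = 12 − 7 − 3 = 2; all invariant factors of ∂_2 are 1 so no torsion. So H_1 = Z^2.
rank ∂_2 = 3, rank ∂_3 = 0 ⇒ b_2 = 3 − 3 − 0 = 0. So H_2 = 0.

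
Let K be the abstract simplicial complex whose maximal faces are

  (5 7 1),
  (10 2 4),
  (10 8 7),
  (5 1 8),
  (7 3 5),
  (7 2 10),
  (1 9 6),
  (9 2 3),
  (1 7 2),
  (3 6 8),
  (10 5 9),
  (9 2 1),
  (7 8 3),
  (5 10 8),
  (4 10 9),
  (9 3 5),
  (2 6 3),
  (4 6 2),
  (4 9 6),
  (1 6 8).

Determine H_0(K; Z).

We work with the vertex ordering 1 < 2 < 3 < 4 < 5 < 6 < 7 < 8 < 9 < 10. The simplices of K, each written with vertices in increasing order, are:

  0-simplices (10): [1], [2], [3], [4], [5], [6], [7], [8], [9], [10]
  1-simplices (30): (30 of them)
  2-simplices (20): (20 of them)

so the chain groups are C_0 ≅ Z^10, C_1 ≅ Z^30, C_2 ≅ Z^20.

∂_1: C_1 → C_0 is given by ∂[p,q] = [q] − [p]. For instance
  ∂[1,7] = [7] − [1].
This gives a 10×30 integer matrix of rank 9; reducing to Smith normal form yields diagonal entries (1,1,1,1,1,1,1,1,1).

The boundary map ∂_2: C_2 → C_1 maps a triangle to the signed sum of its edges. For instance
  ∂[7,8,10] = [8,10] − [7,10] + [7,8],
  ∂[1,5,7] = [5,7] − [1,7] + [1,5].
The resulting 30×20 matrix has rank 20, and its Smith normal form has invariant factors (1,1,1,1,1,1,1,1,1,1,1,1,1,1,1,1,1,1,1,2).

Computing H_k = (kernel of ∂_k) / (image of ∂_{k+1}):

  H_0: rank C_0 − rank ∂_1 = 10 − 9 = 1, and the invariant factors of ∂_1 are all 1, so H_0 ≅ Z.

(K is a triangulation of the Klein bottle.)

H_0 ≅ Z.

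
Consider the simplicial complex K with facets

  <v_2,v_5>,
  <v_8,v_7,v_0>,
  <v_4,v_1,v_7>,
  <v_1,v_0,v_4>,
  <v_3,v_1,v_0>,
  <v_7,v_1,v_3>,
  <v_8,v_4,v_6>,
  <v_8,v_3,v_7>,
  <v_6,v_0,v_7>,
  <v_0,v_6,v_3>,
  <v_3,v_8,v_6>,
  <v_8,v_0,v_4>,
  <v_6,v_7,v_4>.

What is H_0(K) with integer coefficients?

K has 9 vertices, 19 edges, 12 triangles.
rank ∂_0 = 0, rank ∂_1 = 7 ⇒ b_0 = 9 − 0 − 7 = 2; all invariant factors of ∂_1 are 1 so no torsion. So H_0 ≅ Z^2.

H_0 ≅ Z^2.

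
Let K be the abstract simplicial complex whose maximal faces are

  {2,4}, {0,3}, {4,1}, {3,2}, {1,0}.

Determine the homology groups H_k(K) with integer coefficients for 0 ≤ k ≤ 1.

Order the vertices as 0 < 1 < 2 < 3 < 4. Listing each simplex with vertices in this order, K has dimension 1 with simplices:

  0-simplices (5): [0], [1], [2], [3], [4]
  1-simplices (5): [0,1], [0,3], [1,4], [2,3], [2,4]

giving chain groups C_0 ≅ Z^5, C_1 ≅ Z^5.

∂_1: C_1 → C_0 sends each edge [p,q] (with p < q) to q − p. For instance
  ∂[2,3] = [3] − [2].
As a 5×5 matrix over Z this has rank 4, with invariant factors (1,1,1,1).

From H_k ≅ ker(∂_k) / im(∂_{k+1}) we obtain:

  H_0: rank C_0 − rank ∂_1 = 5 − 4 = 1, and the invariant factors of ∂_1 are all 1, so H_0 ≅ Z.
  H_1: rank ker ∂_1 − rank ∂_2 = (5 − 4) − 0 = 1, and there is no ∂_2, so H_1 ≅ Z.

(K is a triangulation of the circle S^1.)

H_0 ≅ Z,  H_1 ≅ Z.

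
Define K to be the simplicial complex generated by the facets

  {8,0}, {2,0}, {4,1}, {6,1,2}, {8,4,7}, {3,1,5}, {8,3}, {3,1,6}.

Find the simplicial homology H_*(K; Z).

H_0 ≅ Z,  H_1 ≅ Z^2,  H_2 = 0.

Fix the vertex order 0 < 1 < 2 < 3 < 4 < 5 < 6 < 7 < 8 and write every simplex with vertices in increasing order. Then dim K = 2 and the simplices of K are:

  0-simplices (9): [0], [1], [2], [3], [4], [5], [6], [7], [8]
  1-simplices (14): [0,2], [0,8], [1,2], [1,3], [1,4], [1,5], [1,6], [2,6], [3,5], [3,6], [3,8], [4,7], [4,8], [7,8]
  2-simplices (4): [1,2,6], [1,3,5], [1,3,6], [4,7,8]

giving chain groups C_0 ≅ Z^9, C_1 ≅ Z^14, C_2 ≅ Z^4.

The boundary map ∂_1: C_1 → C_0 maps an edge to its endpoints' difference, ∂[p,q] = q − p. For instance
  ∂[1,5] = [5] − [1].
This gives a 9×14 integer matrix of rank 8; reducing to Smith normal form yields diagonal entries (1,1,1,1,1,1,1,1).

∂_2: C_2 → C_1 acts by ∂[p,q,r] = [q,r] − [p,r] + [p,q]. For instance
  ∂[1,2,6] = [2,6] − [1,6] + [1,2],
  ∂[1,3,5] = [3,5] − [1,5] + [1,3].
The resulting 14×4 matrix has rank 4, and its Smith normal form has invariant factors (1,1,1,1).

Computing H_k = (kernel of ∂_k) / (image of ∂_{k+1}):

  H_0: rank C_0 − rank ∂_1 = 9 − 8 = 1, and the invariant factors of ∂_1 are all 1, so H_0 ≅ Z.
  H_1: rank ker ∂_1 − rank ∂_2 = (14 − 8) − 4 = 2, and the invariant factors of ∂_2 are all 1, so H_1 ≅ Z^2.
  H_2: rank ker ∂_2 − rank ∂_3 = (4 − 4) − 0 = 0, and there is no ∂_3, so H_2 ≅ 0.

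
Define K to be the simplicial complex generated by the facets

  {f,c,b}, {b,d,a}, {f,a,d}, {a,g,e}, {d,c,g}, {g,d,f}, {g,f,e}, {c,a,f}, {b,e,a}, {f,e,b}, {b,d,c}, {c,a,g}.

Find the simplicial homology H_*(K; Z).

H_0 = Z,  H_1 = Z_2,  H_2 = 0.

Order the vertices as a < b < c < d < e < f < g. Listing each simplex with vertices in this order, K has dimension 2 with simplices:

  0-simplices (7): a, b, c, d, e, f, g
  1-simplices (18): ab, ac, ad, ae, af, ag, bc, bd, be, bf, cd, cf, cg, df, dg, ef, eg, fg
  2-simplices (12): abd, abe, acf, acg, adf, aeg, bcd, bcf, bef, cdg, dfg, efg

so the chain groups are C_0 ≅ Z^7, C_1 ≅ Z^18, C_2 ≅ Z^12.

The boundary map ∂_1: C_1 → C_0 maps an edge to its endpoints' difference, ∂[p,q] = q − p. For instance
  ∂ag = g − a.
As a 7×18 matrix over Z this has rank 6, with invariant factors (1,1,1,1,1,1).

The boundary map ∂_2: C_2 → C_1 maps a triangle to the signed sum of its edges. For instance
  ∂cdg = dg − cg + cd,
  ∂aeg = eg − ag + ae.
The 18×12 boundary matrix has rank 12 and Smith normal form diag(1,1,1,1,1,1,1,1,1,1,1,2).

Computing H_k = (kernel of ∂_k) / (image of ∂_{k+1}):

  H_0: rank C_0 − rank ∂_1 = 7 − 6 = 1, and the invariant factors of ∂_1 are all 1, so H_0 = Z.
  H_1: rank ker ∂_1 − rank ∂_2 = (18 − 6) − 12 = 0, and ∂_2 has invariant factor 2 > 1, so H_1 = Z_2.
  H_2: rank ker ∂_2 − rank ∂_3 = (12 − 12) − 0 = 0, and there is no ∂_3, so H_2 = 0.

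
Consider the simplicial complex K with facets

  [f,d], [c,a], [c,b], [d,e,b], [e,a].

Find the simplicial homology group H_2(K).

We work with the vertex ordering a < b < c < d < e < f. The simplices of K, each written with vertices in increasing order, are:

  0-simplices (6): a, b, c, d, e, f
  1-simplices (7): ac, ae, bc, bd, be, de, df
  2-simplices (1): bde

Hence C_0 ≅ Z^6, C_1 ≅ Z^7, C_2 ≅ Z^1.

Boundary ∂_1: C_1 → C_0 is given by ∂[p,q] = [q] − [p]. For instance
  ∂ae = e − a.
This gives a 6×7 integer matrix of rank 5; reducing to Smith normal form yields diagonal entries (1,1,1,1,1).

∂_2: C_2 → C_1 sends each 2-simplex [p,q,r] to [q,r] − [p,r] + [p,q]. For instance
  ∂bde = de − be + bd.
The 7×1 boundary matrix has rank 1 and Smith normal form diag(1).

Computing H_k = (kernel of ∂_k) / (image of ∂_{k+1}):

  H_2: rank ker ∂_2 − rank ∂_3 = (1 − 1) − 0 = 0, and there is no ∂_3, so H_2 = 0.

H_2 ≅ 0.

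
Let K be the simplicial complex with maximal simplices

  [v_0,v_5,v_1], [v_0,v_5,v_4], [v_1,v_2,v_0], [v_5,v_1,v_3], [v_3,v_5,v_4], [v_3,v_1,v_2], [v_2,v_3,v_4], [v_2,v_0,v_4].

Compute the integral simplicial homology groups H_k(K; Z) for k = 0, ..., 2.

Fix the vertex order v_0 < v_1 < v_2 < v_3 < v_4 < v_5 and write every simplex with vertices in increasing order. Then dim K = 2 and the simplices of K are:

  0-simplices (6): [v_0], [v_1], [v_2], [v_3], [v_4], [v_5]
  1-simplices (12): [v_0,v_1], [v_0,v_2], [v_0,v_4], [v_0,v_5], [v_1,v_2], [v_1,v_3], [v_1,v_5], [v_2,v_3], [v_2,v_4], [v_3,v_4], [v_3,v_5], [v_4,v_5]
  2-simplices (8): [v_0,v_1,v_2], [v_0,v_1,v_5], [v_0,v_2,v_4], [v_0,v_4,v_5], [v_1,v_2,v_3], [v_1,v_3,v_5], [v_2,v_3,v_4], [v_3,v_4,v_5]

Hence C_0 ≅ Z^6, C_1 ≅ Z^12, C_2 ≅ Z^8.

∂_1: C_1 → C_0 sends each edge [p,q] (with p < q) to q − p.
This gives a 6×12 integer matrix of rank 5; reducing to Smith normal form yields diagonal entries (1,1,1,1,1).

The boundary map ∂_2: C_2 → C_1 acts by ∂[p,q,r] = [q,r] − [p,r] + [p,q]. For instance
  ∂[v_1,v_2,v_3] = [v_2,v_3] − [v_1,v_3] + [v_1,v_2],
  ∂[v_1,v_3,v_5] = [v_3,v_5] − [v_1,v_5] + [v_1,v_3].
The resulting 12×8 matrix has rank 7, and its Smith normal form has invariant factors (1,1,1,1,1,1,1).

Now H_k = ker ∂_k / im ∂_{k+1}, so:

  H_0: rank C_0 − rank ∂_1 = 6 − 5 = 1, and the invariant factors of ∂_1 are all 1, so H_0 = Z.
  H_1: rank ker ∂_1 − rank ∂_2 = (12 − 5) − 7 = 0, and the invariant factors of ∂_2 are all 1, so H_1 = 0.
  H_2: rank ker ∂_2 − rank ∂_3 = (8 − 7) − 0 = 1, and there is no ∂_3, so H_2 = Z.

As a check, the Euler characteristic is 6 − 12 + 8 = 2, which agrees with 1 − 0 + 1 = 2.

H_0 = Z,  H_1 = 0,  H_2 = Z.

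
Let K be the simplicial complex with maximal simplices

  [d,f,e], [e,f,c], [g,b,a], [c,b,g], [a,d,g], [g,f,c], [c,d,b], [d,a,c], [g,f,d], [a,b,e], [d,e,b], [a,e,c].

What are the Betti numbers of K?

We work with the vertex ordering a < b < c < d < e < f < g. The simplices of K, each written with vertices in increasing order, are:

  0-simplices (7): a, b, c, d, e, f, g
  1-simplices (18): ab, ac, ad, ae, ag, bc, bd, be, bg, cd, ce, cf, cg, de, df, dg, ef, fg
  2-simplices (12): abe, abg, acd, ace, adg, bcd, bcg, bde, cef, cfg, def, dfg

so the chain groups are C_0 ≅ Z^7, C_1 ≅ Z^18, C_2 ≅ Z^12.

∂_1: C_1 → C_0 maps an edge to its endpoints' difference, ∂[p,q] = q − p. For instance
  ∂ac = c − a.
The resulting 7×18 matrix has rank 6, and its Smith normal form has invariant factors (1,1,1,1,1,1).

∂_2: C_2 → C_1 sends each 2-simplex [p,q,r] to [q,r] − [p,r] + [p,q]. For instance
  ∂adg = dg − ag + ad,
  ∂acd = cd − ad + ac.
This gives a 18×12 integer matrix of rank 12; reducing to Smith normal form yields diagonal entries (1,1,1,1,1,1,1,1,1,1,1,2).

Reading off H_k = ker ∂_k / im ∂_{k+1}:

  H_0: rank C_0 − rank ∂_1 = 7 − 6 = 1, and the invariant factors of ∂_1 are all 1, so H_0 ≅ Z.
  H_1: rank ker ∂_1 − rank ∂_2 = (18 − 6) − 12 = 0, and ∂_2 has invariant factor 2 > 1, so H_1 ≅ Z/2Z.
  H_2: rank ker ∂_2 − rank ∂_3 = (12 − 12) − 0 = 0, and there is no ∂_3, so H_2 ≅ 0.

Hence the Betti numbers are b_0 = 1, b_1 = 0, b_2 = 0.

b_0 = 1, b_1 = 0, b_2 = 0.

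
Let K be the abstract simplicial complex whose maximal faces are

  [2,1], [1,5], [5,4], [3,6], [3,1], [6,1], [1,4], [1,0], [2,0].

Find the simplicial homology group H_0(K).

Order the vertices as 0 < 1 < 2 < 3 < 4 < 5 < 6. Listing each simplex with vertices in this order, K has dimension 1 with simplices:

  0-simplices (7): [0], [1], [2], [3], [4], [5], [6]
  1-simplices (9): [0,1], [0,2], [1,2], [1,3], [1,4], [1,5], [1,6], [3,6], [4,5]

giving chain groups C_0 ≅ Z^7, C_1 ≅ Z^9.

∂_1: C_1 → C_0 is given by ∂[p,q] = [q] − [p]. For instance
  ∂[4,5] = [5] − [4].
The 7×9 boundary matrix has rank 6 and Smith normal form diag(1,1,1,1,1,1).

Now H_k = ker ∂_k / im ∂_{k+1}, so:

  H_0: rank C_0 − rank ∂_1 = 7 − 6 = 1, and the invariant factors of ∂_1 are all 1, so H_0 ≅ Z.

(K is a triangulation of a wedge of 3 circles.)

H_0 ≅ Z.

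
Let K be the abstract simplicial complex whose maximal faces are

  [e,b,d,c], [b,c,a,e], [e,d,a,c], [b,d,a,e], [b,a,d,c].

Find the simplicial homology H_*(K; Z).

H_0 = Z,  H_1 = 0,  H_2 = 0,  H_3 = Z.

Fix the vertex order a < b < c < d < e and write every simplex with vertices in increasing order. Then dim K = 3 and the simplices of K are:

  0-simplices (5): a, b, c, d, e
  1-simplices (10): ab, ac, ad, ae, bc, bd, be, cd, ce, de
  2-simplices (10): abc, abd, abe, acd, ace, ade, bcd, bce, bde, cde
  3-simplices (5): abcd, abce, abde, acde, bcde

Hence C_0 ≅ Z^5, C_1 ≅ Z^10, C_2 ≅ Z^10, C_3 ≅ Z^5.

∂_1: C_1 → C_0 is given by ∂[p,q] = [q] − [p]. For instance
  ∂bd = d − b.
The 5×10 boundary matrix has rank 4 and Smith normal form diag(1,1,1,1).

∂_2: C_2 → C_1 acts by ∂[p,q,r] = [q,r] − [p,r] + [p,q]. For instance
  ∂abe = be − ae + ab,
  ∂ace = ce − ae + ac.
The 10×10 boundary matrix has rank 6 and Smith normal form diag(1,1,1,1,1,1).

The boundary map ∂_3: C_3 → C_2 sends each 3-simplex σ to the alternating sum Σ_i (−1)^i (σ with its i-th vertex removed). For instance
  ∂abde = bde − ade + abe − abd,
  ∂abcd = bcd − acd + abd − abc.
The 10×5 boundary matrix has rank 4 and Smith normal form diag(1,1,1,1).

Now H_k = ker ∂_k / im ∂_{k+1}, so:

  H_0: rank C_0 − rank ∂_1 = 5 − 4 = 1, and the invariant factors of ∂_1 are all 1, so H_0 = Z.
  H_1: rank ker ∂_1 − rank ∂_2 = (10 − 4) − 6 = 0, and the invariant factors of ∂_2 are all 1, so H_1 = 0.
  H_2: rank ker ∂_2 − rank ∂_3 = (10 − 6) − 4 = 0, and the invariant factors of ∂_3 are all 1, so H_2 = 0.
  H_3: rank ker ∂_3 − rank ∂_4 = (5 − 4) − 0 = 1, and there is no ∂_4, so H_3 = Z.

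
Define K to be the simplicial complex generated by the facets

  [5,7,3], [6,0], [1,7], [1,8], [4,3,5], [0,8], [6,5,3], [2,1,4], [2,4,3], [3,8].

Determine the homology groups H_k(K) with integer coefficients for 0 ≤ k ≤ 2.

H_0 = Z,  H_1 = Z^3,  H_2 = 0.

Fix the vertex order 0 < 1 < 2 < 3 < 4 < 5 < 6 < 7 < 8 and write every simplex with vertices in increasing order. Then dim K = 2 and the simplices of K are:

  0-simplices (9): [0], [1], [2], [3], [4], [5], [6], [7], [8]
  1-simplices (16): [0,6], [0,8], [1,2], [1,4], [1,7], [1,8], [2,3], [2,4], [3,4], [3,5], [3,6], [3,7], [3,8], [4,5], [5,6], [5,7]
  2-simplices (5): [1,2,4], [2,3,4], [3,4,5], [3,5,6], [3,5,7]

giving chain groups C_0 ≅ Z^9, C_1 ≅ Z^16, C_2 ≅ Z^5.

Boundary ∂_1: C_1 → C_0 sends each edge [p,q] (with p < q) to q − p.
As a 9×16 matrix over Z this has rank 8, with invariant factors (1,1,1,1,1,1,1,1).

∂_2: C_2 → C_1 sends each 2-simplex [p,q,r] to [q,r] − [p,r] + [p,q]. For instance
  ∂[1,2,4] = [2,4] − [1,4] + [1,2],
  ∂[2,3,4] = [3,4] − [2,4] + [2,3].
As a 16×5 matrix over Z this has rank 5, with invariant factors (1,1,1,1,1).

From H_k ≅ ker(∂_k) / im(∂_{k+1}) we obtain:

  H_0: rank C_0 − rank ∂_1 = 9 − 8 = 1, and the invariant factors of ∂_1 are all 1, so H_0 ≅ Z.
  H_1: rank ker ∂_1 − rank ∂_2 = (16 − 8) − 5 = 3, and the invariant factors of ∂_2 are all 1, so H_1 ≅ Z^3.
  H_2: rank ker ∂_2 − rank ∂_3 = (5 − 5) − 0 = 0, and there is no ∂_3, so H_2 ≅ 0.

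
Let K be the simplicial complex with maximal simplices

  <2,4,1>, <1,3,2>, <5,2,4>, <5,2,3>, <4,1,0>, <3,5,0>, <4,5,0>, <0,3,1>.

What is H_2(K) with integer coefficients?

H_2 ≅ Z.

K has 6 vertices, 12 edges, 8 triangles.
rank ∂_2 = 7, rank ∂_3 = 0 ⇒ b_2 = 8 − 7 − 0 = 1. So H_2 = Z.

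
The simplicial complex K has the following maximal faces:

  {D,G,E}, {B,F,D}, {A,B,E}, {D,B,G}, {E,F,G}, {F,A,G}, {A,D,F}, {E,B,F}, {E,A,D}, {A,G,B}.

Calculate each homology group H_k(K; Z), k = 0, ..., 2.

H_0 = Z,  H_1 = Z/2Z,  H_2 = 0.

Order the vertices as A < B < D < E < F < G. Listing each simplex with vertices in this order, K has dimension 2 with simplices:

  0-simplices (6): A, B, D, E, F, G
  1-simplices (15): AB, AD, AE, AF, AG, BD, BE, BF, BG, DE, DF, DG, EF, EG, FG
  2-simplices (10): ABE, ABG, ADE, ADF, AFG, BDF, BDG, BEF, DEG, EFG

giving chain groups C_0 ≅ Z^6, C_1 ≅ Z^15, C_2 ≅ Z^10.

∂_1: C_1 → C_0 sends each edge [p,q] (with p < q) to q − p.
The resulting 6×15 matrix has rank 5, and its Smith normal form has invariant factors (1,1,1,1,1).

The boundary map ∂_2: C_2 → C_1 acts by ∂[p,q,r] = [q,r] − [p,r] + [p,q]. For instance
  ∂DEG = EG − DG + DE,
  ∂BDG = DG − BG + BD.
The resulting 15×10 matrix has rank 10, and its Smith normal form has invariant factors (1,1,1,1,1,1,1,1,1,2).

Now H_k = ker ∂_k / im ∂_{k+1}, so:

  H_0: rank C_0 − rank ∂_1 = 6 − 5 = 1, and the invariant factors of ∂_1 are all 1, so H_0 = Z.
  H_1: rank ker ∂_1 − rank ∂_2 = (15 − 5) − 10 = 0, and ∂_2 has invariant factor 2 > 1, so H_1 = Z/2Z.
  H_2: rank ker ∂_2 − rank ∂_3 = (10 − 10) − 0 = 0, and there is no ∂_3, so H_2 = 0.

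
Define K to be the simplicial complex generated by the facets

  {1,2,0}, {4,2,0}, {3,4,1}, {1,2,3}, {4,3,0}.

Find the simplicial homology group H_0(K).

Fix the vertex order 0 < 1 < 2 < 3 < 4 and write every simplex with vertices in increasing order. Then dim K = 2 and the simplices of K are:

  0-simplices (5): [0], [1], [2], [3], [4]
  1-simplices (10): [0,1], [0,2], [0,3], [0,4], [1,2], [1,3], [1,4], [2,3], [2,4], [3,4]
  2-simplices (5): [0,1,2], [0,2,4], [0,3,4], [1,2,3], [1,3,4]

Hence C_0 ≅ Z^5, C_1 ≅ Z^10, C_2 ≅ Z^5.

∂_1: C_1 → C_0 sends each edge [p,q] (with p < q) to q − p.
As a 5×10 matrix over Z this has rank 4, with invariant factors (1,1,1,1).

∂_2: C_2 → C_1 sends each 2-simplex [p,q,r] to [q,r] − [p,r] + [p,q]. For instance
  ∂[1,3,4] = [3,4] − [1,4] + [1,3],
  ∂[0,1,2] = [1,2] − [0,2] + [0,1].
As a 10×5 matrix over Z this has rank 5, with invariant factors (1,1,1,1,1).

Computing H_k = (kernel of ∂_k) / (image of ∂_{k+1}):

  H_0: rank C_0 − rank ∂_1 = 5 − 4 = 1, and the invariant factors of ∂_1 are all 1, so H_0 = Z.

(K is a triangulation of the Möbius band.)

H_0 = Z.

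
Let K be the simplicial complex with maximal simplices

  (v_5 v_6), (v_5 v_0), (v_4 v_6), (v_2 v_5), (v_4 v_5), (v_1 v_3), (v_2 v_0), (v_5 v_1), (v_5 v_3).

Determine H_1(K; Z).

We work with the vertex ordering v_0 < v_1 < v_2 < v_3 < v_4 < v_5 < v_6. The simplices of K, each written with vertices in increasing order, are:

  0-simplices (7): [v_0], [v_1], [v_2], [v_3], [v_4], [v_5], [v_6]
  1-simplices (9): [v_0,v_2], [v_0,v_5], [v_1,v_3], [v_1,v_5], [v_2,v_5], [v_3,v_5], [v_4,v_5], [v_4,v_6], [v_5,v_6]

so the chain groups are C_0 ≅ Z^7, C_1 ≅ Z^9.

Boundary ∂_1: C_1 → C_0 sends each edge [p,q] (with p < q) to q − p. For instance
  ∂[v_3,v_5] = [v_5] − [v_3].
The resulting 7×9 matrix has rank 6, and its Smith normal form has invariant factors (1,1,1,1,1,1).

Now H_k = ker ∂_k / im ∂_{k+1}, so:

  H_1: rank ker ∂_1 − rank ∂_2 = (9 − 6) − 0 = 3, and there is no ∂_2, so H_1 = Z^3.

(K is a triangulation of a wedge of 3 circles.)

H_1 = Z^3.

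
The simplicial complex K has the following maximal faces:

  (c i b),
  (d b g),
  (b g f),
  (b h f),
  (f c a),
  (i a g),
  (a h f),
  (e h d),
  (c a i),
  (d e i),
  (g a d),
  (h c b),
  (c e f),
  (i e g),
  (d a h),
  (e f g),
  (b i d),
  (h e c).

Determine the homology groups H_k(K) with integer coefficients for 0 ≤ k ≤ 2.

Take the total order a < b < c < d < e < f < g < h < i on the vertex set. Then K (dimension 2) consists of the simplices:

  0-simplices (9): a, b, c, d, e, f, g, h, i
  1-simplices (27): ac, ad, af, ag, ah, ai, bc, bd, bf, bg, bh, bi, ce, cf, ch, ci, de, dg, dh, di, ef, eg, eh, ei, fg, fh, gi
  2-simplices (18): acf, aci, adg, adh, afh, agi, bch, bci, bdg, bdi, bfg, bfh, cef, ceh, deh, dei, efg, egi

so the chain groups are C_0 ≅ Z^9, C_1 ≅ Z^27, C_2 ≅ Z^18.

Boundary ∂_1: C_1 → C_0 sends each edge [p,q] (with p < q) to q − p.
This gives a 9×27 integer matrix of rank 8; reducing to Smith normal form yields diagonal entries (1,1,1,1,1,1,1,1).

∂_2: C_2 → C_1 acts by ∂[p,q,r] = [q,r] − [p,r] + [p,q]. For instance
  ∂agi = gi − ai + ag,
  ∂bdi = di − bi + bd.
The resulting 27×18 matrix has rank 18, and its Smith normal form has invariant factors (1,1,1,1,1,1,1,1,1,1,1,1,1,1,1,1,1,2).

Computing H_k = (kernel of ∂_k) / (image of ∂_{k+1}):

  H_0: rank C_0 − rank ∂_1 = 9 − 8 = 1, and the invariant factors of ∂_1 are all 1, so H_0 = Z.
  H_1: rank ker ∂_1 − rank ∂_2 = (27 − 8) − 18 = 1, and ∂_2 has invariant factor 2 > 1, so H_1 = Z ⊕ Z_2.
  H_2: rank ker ∂_2 − rank ∂_3 = (18 − 18) − 0 = 0, and there is no ∂_3, so H_2 = 0.

As a check, the Euler characteristic is 9 − 27 + 18 = 0, which agrees with 1 − 1 + 0 = 0.

H_0 ≅ Z,  H_1 ≅ Z ⊕ Z_2,  H_2 = 0.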